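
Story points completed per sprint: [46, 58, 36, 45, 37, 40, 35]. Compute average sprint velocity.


Formula: Avg velocity = Total points / Number of sprints
Points: [46, 58, 36, 45, 37, 40, 35]
Sum = 46 + 58 + 36 + 45 + 37 + 40 + 35 = 297
Avg velocity = 297 / 7 = 42.43 points/sprint

42.43 points/sprint


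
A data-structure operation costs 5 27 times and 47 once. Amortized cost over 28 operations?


Formula: Amortized cost = Total cost / Operations
Total cost = (27 * 5) + (1 * 47)
Total cost = 135 + 47 = 182
Amortized = 182 / 28 = 6.5

6.5


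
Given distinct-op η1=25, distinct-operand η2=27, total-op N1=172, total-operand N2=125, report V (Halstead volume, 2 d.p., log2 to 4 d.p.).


Formula: V = N * log2(η), where N = N1 + N2 and η = η1 + η2
η = 25 + 27 = 52
N = 172 + 125 = 297
log2(52) ≈ 5.7004
V = 297 * 5.7004 = 1693.02

1693.02


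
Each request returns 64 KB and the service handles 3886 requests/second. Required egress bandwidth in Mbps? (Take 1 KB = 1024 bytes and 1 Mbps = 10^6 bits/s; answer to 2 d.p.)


Formula: Mbps = payload_bytes * RPS * 8 / 1e6
Payload per request = 64 KB = 64 * 1024 = 65536 bytes
Total bytes/sec = 65536 * 3886 = 254672896
Total bits/sec = 254672896 * 8 = 2037383168
Mbps = 2037383168 / 1e6 = 2037.38

2037.38 Mbps


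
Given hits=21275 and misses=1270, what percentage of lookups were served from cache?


Formula: hit rate = hits / (hits + misses) * 100
hit rate = 21275 / (21275 + 1270) * 100
hit rate = 21275 / 22545 * 100
hit rate = 94.37%

94.37%


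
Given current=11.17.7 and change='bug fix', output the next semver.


Current: 11.17.7
Change category: 'bug fix' → patch bump
SemVer rule: patch bump → increment PATCH (MAJOR and MINOR unchanged)
New: 11.17.8

11.17.8


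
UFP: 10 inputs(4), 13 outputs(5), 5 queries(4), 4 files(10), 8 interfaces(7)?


UFP = EI*4 + EO*5 + EQ*4 + ILF*10 + EIF*7
UFP = 10*4 + 13*5 + 5*4 + 4*10 + 8*7
UFP = 40 + 65 + 20 + 40 + 56
UFP = 221

221


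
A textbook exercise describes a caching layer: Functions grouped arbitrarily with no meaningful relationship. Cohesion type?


Reasoning: Worst: random grouping
Type: Coincidental cohesion

Coincidental cohesion


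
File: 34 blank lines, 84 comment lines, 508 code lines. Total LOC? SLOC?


Total LOC = blank + comment + code
Total LOC = 34 + 84 + 508 = 626
SLOC (source only) = code = 508

Total LOC: 626, SLOC: 508


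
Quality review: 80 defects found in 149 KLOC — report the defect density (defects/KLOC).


Defect density = defects / KLOC
Defect density = 80 / 149
Defect density = 0.537 defects/KLOC

0.537 defects/KLOC


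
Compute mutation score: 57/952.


Mutation score = killed / total * 100
Mutation score = 57 / 952 * 100
Mutation score = 5.99%

5.99%


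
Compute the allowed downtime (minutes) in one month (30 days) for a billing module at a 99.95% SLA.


Formula: allowed downtime = period * (100 - SLA) / 100
Period (month (30 days)) = 43200 minutes
Unavailability fraction = (100 - 99.95) / 100
Allowed downtime = 43200 * (100 - 99.95) / 100
Allowed downtime = 21.6 minutes

21.6 minutes


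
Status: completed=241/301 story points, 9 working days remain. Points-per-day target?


Formula: Required rate = Remaining points / Days left
Remaining = 301 - 241 = 60 points
Required rate = 60 / 9 = 6.67 points/day

6.67 points/day


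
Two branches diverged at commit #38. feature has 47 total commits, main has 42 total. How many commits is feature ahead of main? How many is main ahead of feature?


Common ancestor: commit #38
feature commits after divergence: 47 - 38 = 9
main commits after divergence: 42 - 38 = 4
feature is 9 commits ahead of main
main is 4 commits ahead of feature

feature ahead: 9, main ahead: 4


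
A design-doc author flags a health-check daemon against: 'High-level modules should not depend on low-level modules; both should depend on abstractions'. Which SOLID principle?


This describes the Dependency Inversion Principle (DIP)

Dependency Inversion Principle (DIP)


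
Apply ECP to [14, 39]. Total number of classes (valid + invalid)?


Valid range: [14, 39]
Class 1: x < 14 — invalid
Class 2: 14 ≤ x ≤ 39 — valid
Class 3: x > 39 — invalid
Total equivalence classes: 3

3 equivalence classes


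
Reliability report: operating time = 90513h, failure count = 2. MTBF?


Formula: MTBF = Total operating time / Number of failures
MTBF = 90513 / 2
MTBF = 45256.5 hours

45256.5 hours


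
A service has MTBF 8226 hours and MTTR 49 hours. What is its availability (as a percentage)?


Availability = MTBF / (MTBF + MTTR)
Availability = 8226 / (8226 + 49)
Availability = 8226 / 8275
Availability = 99.4079%

99.4079%


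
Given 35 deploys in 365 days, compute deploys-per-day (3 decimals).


Formula: deployments per day = releases / days
= 35 / 365
= 0.096 deploys/day
(equivalently, 0.67 deploys/week)

0.096 deploys/day


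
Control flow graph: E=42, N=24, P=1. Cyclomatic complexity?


Formula: V(G) = E - N + 2P
V(G) = 42 - 24 + 2*1
V(G) = 18 + 2
V(G) = 20

20


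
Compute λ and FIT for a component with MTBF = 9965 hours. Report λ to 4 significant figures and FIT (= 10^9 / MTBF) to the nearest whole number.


Formula: λ = 1 / MTBF; FIT = λ × 1e9 = 1e9 / MTBF
λ = 1 / 9965 ≈ 1.004e-04 failures/hour
FIT = 1e9 / 9965 ≈ 100351 failures per 1e9 hours (nearest whole number)

λ = 1.004e-04 /h, FIT = 100351


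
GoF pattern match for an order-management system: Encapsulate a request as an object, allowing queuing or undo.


This matches the Command pattern

Command


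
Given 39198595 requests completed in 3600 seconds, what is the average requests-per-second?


Formula: throughput = requests / seconds
throughput = 39198595 / 3600
throughput = 10888.5 requests/second

10888.5 requests/second


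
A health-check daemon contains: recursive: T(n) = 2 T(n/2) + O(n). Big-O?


Reasoning: master theorem case 2 (merge-sort recurrence)
Complexity: O(n log n)

O(n log n)


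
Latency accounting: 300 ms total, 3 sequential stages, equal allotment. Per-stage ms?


Formula: per_stage = total_budget / stages
per_stage = 300 / 3
per_stage = 100.0 ms

100.0 ms


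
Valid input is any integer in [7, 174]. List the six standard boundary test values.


Range: [7, 174]
Boundaries: just below min, min, min+1, max-1, max, just above max
Values: [6, 7, 8, 173, 174, 175]

[6, 7, 8, 173, 174, 175]


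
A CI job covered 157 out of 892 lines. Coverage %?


Coverage = covered / total * 100
Coverage = 157 / 892 * 100
Coverage = 17.6%

17.6%


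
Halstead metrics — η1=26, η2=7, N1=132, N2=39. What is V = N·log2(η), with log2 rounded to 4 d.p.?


Formula: V = N * log2(η), where N = N1 + N2 and η = η1 + η2
η = 26 + 7 = 33
N = 132 + 39 = 171
log2(33) ≈ 5.0444
V = 171 * 5.0444 = 862.59

862.59


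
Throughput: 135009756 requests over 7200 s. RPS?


Formula: throughput = requests / seconds
throughput = 135009756 / 7200
throughput = 18751.36 requests/second

18751.36 requests/second


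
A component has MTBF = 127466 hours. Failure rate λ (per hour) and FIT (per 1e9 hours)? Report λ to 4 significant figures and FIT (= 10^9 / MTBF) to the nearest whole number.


Formula: λ = 1 / MTBF; FIT = λ × 1e9 = 1e9 / MTBF
λ = 1 / 127466 ≈ 7.845e-06 failures/hour
FIT = 1e9 / 127466 ≈ 7845 failures per 1e9 hours (nearest whole number)

λ = 7.845e-06 /h, FIT = 7845


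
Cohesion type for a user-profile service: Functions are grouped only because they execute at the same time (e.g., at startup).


Reasoning: Related by timing only
Type: Temporal cohesion

Temporal cohesion


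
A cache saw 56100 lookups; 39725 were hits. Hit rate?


Formula: hit rate = hits / (hits + misses) * 100
hit rate = 39725 / (39725 + 16375) * 100
hit rate = 39725 / 56100 * 100
hit rate = 70.81%

70.81%


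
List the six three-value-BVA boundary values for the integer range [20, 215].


Range: [20, 215]
Boundaries: just below min, min, min+1, max-1, max, just above max
Values: [19, 20, 21, 214, 215, 216]

[19, 20, 21, 214, 215, 216]


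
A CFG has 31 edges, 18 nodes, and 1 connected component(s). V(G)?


Formula: V(G) = E - N + 2P
V(G) = 31 - 18 + 2*1
V(G) = 13 + 2
V(G) = 15

15


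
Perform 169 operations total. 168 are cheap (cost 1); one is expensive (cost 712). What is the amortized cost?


Formula: Amortized cost = Total cost / Operations
Total cost = (168 * 1) + (1 * 712)
Total cost = 168 + 712 = 880
Amortized = 880 / 169 = 5.2071

5.2071


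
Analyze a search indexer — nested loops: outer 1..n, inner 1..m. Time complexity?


Reasoning: product of independent bounds
Complexity: O(n*m)

O(n*m)


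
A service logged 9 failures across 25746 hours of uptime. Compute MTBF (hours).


Formula: MTBF = Total operating time / Number of failures
MTBF = 25746 / 9
MTBF = 2860.67 hours

2860.67 hours


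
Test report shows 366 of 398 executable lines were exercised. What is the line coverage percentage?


Coverage = covered / total * 100
Coverage = 366 / 398 * 100
Coverage = 91.96%

91.96%


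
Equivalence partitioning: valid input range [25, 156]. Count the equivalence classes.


Valid range: [25, 156]
Class 1: x < 25 — invalid
Class 2: 25 ≤ x ≤ 156 — valid
Class 3: x > 156 — invalid
Total equivalence classes: 3

3 equivalence classes


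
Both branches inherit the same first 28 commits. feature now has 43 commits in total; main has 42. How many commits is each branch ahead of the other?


Common ancestor: commit #28
feature commits after divergence: 43 - 28 = 15
main commits after divergence: 42 - 28 = 14
feature is 15 commits ahead of main
main is 14 commits ahead of feature

feature ahead: 15, main ahead: 14


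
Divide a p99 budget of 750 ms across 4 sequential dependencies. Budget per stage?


Formula: per_stage = total_budget / stages
per_stage = 750 / 4
per_stage = 187.5 ms

187.5 ms


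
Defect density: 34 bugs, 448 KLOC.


Defect density = defects / KLOC
Defect density = 34 / 448
Defect density = 0.076 defects/KLOC

0.076 defects/KLOC


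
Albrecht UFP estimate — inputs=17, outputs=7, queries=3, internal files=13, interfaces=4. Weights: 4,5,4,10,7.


UFP = EI*4 + EO*5 + EQ*4 + ILF*10 + EIF*7
UFP = 17*4 + 7*5 + 3*4 + 13*10 + 4*7
UFP = 68 + 35 + 12 + 130 + 28
UFP = 273

273


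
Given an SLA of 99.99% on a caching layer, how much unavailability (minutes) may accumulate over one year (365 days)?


Formula: allowed downtime = period * (100 - SLA) / 100
Period (year (365 days)) = 525600 minutes
Unavailability fraction = (100 - 99.99) / 100
Allowed downtime = 525600 * (100 - 99.99) / 100
Allowed downtime = 52.56 minutes

52.56 minutes


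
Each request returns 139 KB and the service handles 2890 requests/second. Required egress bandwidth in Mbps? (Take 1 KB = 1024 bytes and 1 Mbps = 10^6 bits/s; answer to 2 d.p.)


Formula: Mbps = payload_bytes * RPS * 8 / 1e6
Payload per request = 139 KB = 139 * 1024 = 142336 bytes
Total bytes/sec = 142336 * 2890 = 411351040
Total bits/sec = 411351040 * 8 = 3290808320
Mbps = 3290808320 / 1e6 = 3290.81

3290.81 Mbps


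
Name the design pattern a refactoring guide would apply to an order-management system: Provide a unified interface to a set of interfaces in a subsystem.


This matches the Facade pattern

Facade


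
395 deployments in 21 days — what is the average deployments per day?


Formula: deployments per day = releases / days
= 395 / 21
= 18.81 deploys/day
(equivalently, 131.67 deploys/week)

18.81 deploys/day


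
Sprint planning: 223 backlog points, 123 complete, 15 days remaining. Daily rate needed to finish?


Formula: Required rate = Remaining points / Days left
Remaining = 223 - 123 = 100 points
Required rate = 100 / 15 = 6.67 points/day

6.67 points/day


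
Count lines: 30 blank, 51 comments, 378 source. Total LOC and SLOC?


Total LOC = blank + comment + code
Total LOC = 30 + 51 + 378 = 459
SLOC (source only) = code = 378

Total LOC: 459, SLOC: 378


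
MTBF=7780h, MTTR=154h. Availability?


Availability = MTBF / (MTBF + MTTR)
Availability = 7780 / (7780 + 154)
Availability = 7780 / 7934
Availability = 98.059%

98.059%


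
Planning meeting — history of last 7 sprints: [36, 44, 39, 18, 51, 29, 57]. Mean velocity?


Formula: Avg velocity = Total points / Number of sprints
Points: [36, 44, 39, 18, 51, 29, 57]
Sum = 36 + 44 + 39 + 18 + 51 + 29 + 57 = 274
Avg velocity = 274 / 7 = 39.14 points/sprint

39.14 points/sprint


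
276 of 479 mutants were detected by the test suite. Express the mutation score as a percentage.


Mutation score = killed / total * 100
Mutation score = 276 / 479 * 100
Mutation score = 57.62%

57.62%


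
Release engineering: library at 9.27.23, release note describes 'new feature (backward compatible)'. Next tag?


Current: 9.27.23
Change category: 'new feature (backward compatible)' → minor bump
SemVer rule: minor bump → increment MINOR, reset PATCH to 0 (MAJOR unchanged)
New: 9.28.0

9.28.0


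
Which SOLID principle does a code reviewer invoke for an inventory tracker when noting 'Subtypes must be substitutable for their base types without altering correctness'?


This describes the Liskov Substitution Principle (LSP)

Liskov Substitution Principle (LSP)


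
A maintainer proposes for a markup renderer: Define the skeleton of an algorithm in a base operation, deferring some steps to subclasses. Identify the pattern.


This matches the Template Method pattern

Template Method


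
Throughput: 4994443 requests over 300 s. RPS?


Formula: throughput = requests / seconds
throughput = 4994443 / 300
throughput = 16648.14 requests/second

16648.14 requests/second


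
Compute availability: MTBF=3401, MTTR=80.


Availability = MTBF / (MTBF + MTTR)
Availability = 3401 / (3401 + 80)
Availability = 3401 / 3481
Availability = 97.7018%

97.7018%


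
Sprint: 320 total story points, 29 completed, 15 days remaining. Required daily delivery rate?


Formula: Required rate = Remaining points / Days left
Remaining = 320 - 29 = 291 points
Required rate = 291 / 15 = 19.4 points/day

19.4 points/day


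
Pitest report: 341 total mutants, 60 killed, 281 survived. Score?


Mutation score = killed / total * 100
Mutation score = 60 / 341 * 100
Mutation score = 17.6%

17.6%


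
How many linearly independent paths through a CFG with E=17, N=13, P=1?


Formula: V(G) = E - N + 2P
V(G) = 17 - 13 + 2*1
V(G) = 4 + 2
V(G) = 6

6


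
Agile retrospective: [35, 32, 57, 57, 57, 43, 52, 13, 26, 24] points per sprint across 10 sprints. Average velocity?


Formula: Avg velocity = Total points / Number of sprints
Points: [35, 32, 57, 57, 57, 43, 52, 13, 26, 24]
Sum = 35 + 32 + 57 + 57 + 57 + 43 + 52 + 13 + 26 + 24 = 396
Avg velocity = 396 / 10 = 39.6 points/sprint

39.6 points/sprint


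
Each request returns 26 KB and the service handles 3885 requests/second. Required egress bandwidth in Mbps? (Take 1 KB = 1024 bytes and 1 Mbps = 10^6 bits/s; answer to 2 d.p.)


Formula: Mbps = payload_bytes * RPS * 8 / 1e6
Payload per request = 26 KB = 26 * 1024 = 26624 bytes
Total bytes/sec = 26624 * 3885 = 103434240
Total bits/sec = 103434240 * 8 = 827473920
Mbps = 827473920 / 1e6 = 827.47

827.47 Mbps


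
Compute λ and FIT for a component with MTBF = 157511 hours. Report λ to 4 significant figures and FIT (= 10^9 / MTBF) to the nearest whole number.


Formula: λ = 1 / MTBF; FIT = λ × 1e9 = 1e9 / MTBF
λ = 1 / 157511 ≈ 6.349e-06 failures/hour
FIT = 1e9 / 157511 ≈ 6349 failures per 1e9 hours (nearest whole number)

λ = 6.349e-06 /h, FIT = 6349


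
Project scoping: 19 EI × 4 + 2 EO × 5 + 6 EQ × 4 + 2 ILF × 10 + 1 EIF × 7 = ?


UFP = EI*4 + EO*5 + EQ*4 + ILF*10 + EIF*7
UFP = 19*4 + 2*5 + 6*4 + 2*10 + 1*7
UFP = 76 + 10 + 24 + 20 + 7
UFP = 137

137


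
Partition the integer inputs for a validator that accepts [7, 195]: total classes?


Valid range: [7, 195]
Class 1: x < 7 — invalid
Class 2: 7 ≤ x ≤ 195 — valid
Class 3: x > 195 — invalid
Total equivalence classes: 3

3 equivalence classes


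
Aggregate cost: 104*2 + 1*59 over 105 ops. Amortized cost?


Formula: Amortized cost = Total cost / Operations
Total cost = (104 * 2) + (1 * 59)
Total cost = 208 + 59 = 267
Amortized = 267 / 105 = 2.5429

2.5429


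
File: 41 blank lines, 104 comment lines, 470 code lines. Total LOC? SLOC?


Total LOC = blank + comment + code
Total LOC = 41 + 104 + 470 = 615
SLOC (source only) = code = 470

Total LOC: 615, SLOC: 470


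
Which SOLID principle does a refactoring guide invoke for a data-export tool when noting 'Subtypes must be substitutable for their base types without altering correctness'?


This describes the Liskov Substitution Principle (LSP)

Liskov Substitution Principle (LSP)


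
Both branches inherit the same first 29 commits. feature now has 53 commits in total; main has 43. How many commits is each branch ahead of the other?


Common ancestor: commit #29
feature commits after divergence: 53 - 29 = 24
main commits after divergence: 43 - 29 = 14
feature is 24 commits ahead of main
main is 14 commits ahead of feature

feature ahead: 24, main ahead: 14


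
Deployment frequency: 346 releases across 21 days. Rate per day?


Formula: deployments per day = releases / days
= 346 / 21
= 16.476 deploys/day
(equivalently, 115.33 deploys/week)

16.476 deploys/day


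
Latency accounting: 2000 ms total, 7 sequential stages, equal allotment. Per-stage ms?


Formula: per_stage = total_budget / stages
per_stage = 2000 / 7
per_stage = 285.71 ms

285.71 ms


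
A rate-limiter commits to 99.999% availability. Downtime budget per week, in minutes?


Formula: allowed downtime = period * (100 - SLA) / 100
Period (week) = 10080 minutes
Unavailability fraction = (100 - 99.999) / 100
Allowed downtime = 10080 * (100 - 99.999) / 100
Allowed downtime = 0.1008 minutes

0.1008 minutes


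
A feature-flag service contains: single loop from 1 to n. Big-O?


Reasoning: one pass through n items
Complexity: O(n)

O(n)


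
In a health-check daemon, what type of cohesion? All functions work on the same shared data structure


Reasoning: Functions share data
Type: Communicational cohesion

Communicational cohesion


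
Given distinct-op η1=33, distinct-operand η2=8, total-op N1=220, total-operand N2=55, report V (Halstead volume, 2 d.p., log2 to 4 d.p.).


Formula: V = N * log2(η), where N = N1 + N2 and η = η1 + η2
η = 33 + 8 = 41
N = 220 + 55 = 275
log2(41) ≈ 5.3576
V = 275 * 5.3576 = 1473.34

1473.34


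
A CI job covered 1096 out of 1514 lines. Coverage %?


Coverage = covered / total * 100
Coverage = 1096 / 1514 * 100
Coverage = 72.39%

72.39%


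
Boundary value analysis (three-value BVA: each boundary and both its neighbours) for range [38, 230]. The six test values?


Range: [38, 230]
Boundaries: just below min, min, min+1, max-1, max, just above max
Values: [37, 38, 39, 229, 230, 231]

[37, 38, 39, 229, 230, 231]


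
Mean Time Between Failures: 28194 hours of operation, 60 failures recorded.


Formula: MTBF = Total operating time / Number of failures
MTBF = 28194 / 60
MTBF = 469.9 hours

469.9 hours


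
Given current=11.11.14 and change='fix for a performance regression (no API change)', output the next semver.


Current: 11.11.14
Change category: 'fix for a performance regression (no API change)' → patch bump
SemVer rule: patch bump → increment PATCH (MAJOR and MINOR unchanged)
New: 11.11.15

11.11.15


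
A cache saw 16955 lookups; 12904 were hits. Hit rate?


Formula: hit rate = hits / (hits + misses) * 100
hit rate = 12904 / (12904 + 4051) * 100
hit rate = 12904 / 16955 * 100
hit rate = 76.11%

76.11%


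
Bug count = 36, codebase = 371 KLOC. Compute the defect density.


Defect density = defects / KLOC
Defect density = 36 / 371
Defect density = 0.097 defects/KLOC

0.097 defects/KLOC


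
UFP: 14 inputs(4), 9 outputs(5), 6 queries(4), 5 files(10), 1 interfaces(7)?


UFP = EI*4 + EO*5 + EQ*4 + ILF*10 + EIF*7
UFP = 14*4 + 9*5 + 6*4 + 5*10 + 1*7
UFP = 56 + 45 + 24 + 50 + 7
UFP = 182

182


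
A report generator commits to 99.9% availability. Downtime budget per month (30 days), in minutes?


Formula: allowed downtime = period * (100 - SLA) / 100
Period (month (30 days)) = 43200 minutes
Unavailability fraction = (100 - 99.9) / 100
Allowed downtime = 43200 * (100 - 99.9) / 100
Allowed downtime = 43.2 minutes

43.2 minutes


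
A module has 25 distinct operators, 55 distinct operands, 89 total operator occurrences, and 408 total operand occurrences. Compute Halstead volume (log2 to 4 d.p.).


Formula: V = N * log2(η), where N = N1 + N2 and η = η1 + η2
η = 25 + 55 = 80
N = 89 + 408 = 497
log2(80) ≈ 6.3219
V = 497 * 6.3219 = 3141.98

3141.98


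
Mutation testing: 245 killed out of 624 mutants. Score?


Mutation score = killed / total * 100
Mutation score = 245 / 624 * 100
Mutation score = 39.26%

39.26%


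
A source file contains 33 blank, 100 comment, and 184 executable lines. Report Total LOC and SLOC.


Total LOC = blank + comment + code
Total LOC = 33 + 100 + 184 = 317
SLOC (source only) = code = 184

Total LOC: 317, SLOC: 184


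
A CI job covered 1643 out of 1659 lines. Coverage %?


Coverage = covered / total * 100
Coverage = 1643 / 1659 * 100
Coverage = 99.04%

99.04%


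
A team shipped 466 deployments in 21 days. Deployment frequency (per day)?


Formula: deployments per day = releases / days
= 466 / 21
= 22.19 deploys/day
(equivalently, 155.33 deploys/week)

22.19 deploys/day


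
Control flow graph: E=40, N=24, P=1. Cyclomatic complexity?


Formula: V(G) = E - N + 2P
V(G) = 40 - 24 + 2*1
V(G) = 16 + 2
V(G) = 18

18


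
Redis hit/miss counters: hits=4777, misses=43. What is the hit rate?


Formula: hit rate = hits / (hits + misses) * 100
hit rate = 4777 / (4777 + 43) * 100
hit rate = 4777 / 4820 * 100
hit rate = 99.11%

99.11%


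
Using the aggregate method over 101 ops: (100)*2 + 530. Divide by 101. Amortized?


Formula: Amortized cost = Total cost / Operations
Total cost = (100 * 2) + (1 * 530)
Total cost = 200 + 530 = 730
Amortized = 730 / 101 = 7.2277

7.2277


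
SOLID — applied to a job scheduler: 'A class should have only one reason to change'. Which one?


This describes the Single Responsibility Principle (SRP)

Single Responsibility Principle (SRP)


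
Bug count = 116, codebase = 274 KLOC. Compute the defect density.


Defect density = defects / KLOC
Defect density = 116 / 274
Defect density = 0.423 defects/KLOC

0.423 defects/KLOC


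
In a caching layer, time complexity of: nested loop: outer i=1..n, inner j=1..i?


Reasoning: triangle: n(n+1)/2 ~ n^2/2
Complexity: O(n^2)

O(n^2)


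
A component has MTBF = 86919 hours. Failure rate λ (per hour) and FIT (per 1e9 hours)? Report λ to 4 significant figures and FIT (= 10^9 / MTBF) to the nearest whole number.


Formula: λ = 1 / MTBF; FIT = λ × 1e9 = 1e9 / MTBF
λ = 1 / 86919 ≈ 1.150e-05 failures/hour
FIT = 1e9 / 86919 ≈ 11505 failures per 1e9 hours (nearest whole number)

λ = 1.150e-05 /h, FIT = 11505


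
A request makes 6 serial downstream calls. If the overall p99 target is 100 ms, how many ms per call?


Formula: per_stage = total_budget / stages
per_stage = 100 / 6
per_stage = 16.67 ms

16.67 ms


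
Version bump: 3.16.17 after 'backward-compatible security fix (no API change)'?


Current: 3.16.17
Change category: 'backward-compatible security fix (no API change)' → patch bump
SemVer rule: patch bump → increment PATCH (MAJOR and MINOR unchanged)
New: 3.16.18

3.16.18


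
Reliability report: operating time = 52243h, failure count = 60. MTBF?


Formula: MTBF = Total operating time / Number of failures
MTBF = 52243 / 60
MTBF = 870.72 hours

870.72 hours


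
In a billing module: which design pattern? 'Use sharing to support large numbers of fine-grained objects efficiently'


This matches the Flyweight pattern

Flyweight


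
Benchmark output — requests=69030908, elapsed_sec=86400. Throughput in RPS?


Formula: throughput = requests / seconds
throughput = 69030908 / 86400
throughput = 798.97 requests/second

798.97 requests/second


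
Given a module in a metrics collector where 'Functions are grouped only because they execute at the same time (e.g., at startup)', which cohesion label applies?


Reasoning: Related by timing only
Type: Temporal cohesion

Temporal cohesion


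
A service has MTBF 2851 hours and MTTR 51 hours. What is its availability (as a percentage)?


Availability = MTBF / (MTBF + MTTR)
Availability = 2851 / (2851 + 51)
Availability = 2851 / 2902
Availability = 98.2426%

98.2426%


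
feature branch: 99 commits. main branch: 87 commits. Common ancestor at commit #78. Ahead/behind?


Common ancestor: commit #78
feature commits after divergence: 99 - 78 = 21
main commits after divergence: 87 - 78 = 9
feature is 21 commits ahead of main
main is 9 commits ahead of feature

feature ahead: 21, main ahead: 9


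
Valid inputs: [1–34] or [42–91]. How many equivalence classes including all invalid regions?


Valid ranges: [1,34] and [42,91]
Class 1: x < 1 — invalid
Class 2: 1 ≤ x ≤ 34 — valid
Class 3: 34 < x < 42 — invalid (gap between ranges)
Class 4: 42 ≤ x ≤ 91 — valid
Class 5: x > 91 — invalid
Total equivalence classes: 5

5 equivalence classes


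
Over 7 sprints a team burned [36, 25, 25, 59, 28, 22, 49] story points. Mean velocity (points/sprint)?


Formula: Avg velocity = Total points / Number of sprints
Points: [36, 25, 25, 59, 28, 22, 49]
Sum = 36 + 25 + 25 + 59 + 28 + 22 + 49 = 244
Avg velocity = 244 / 7 = 34.86 points/sprint

34.86 points/sprint


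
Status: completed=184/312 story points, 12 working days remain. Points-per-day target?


Formula: Required rate = Remaining points / Days left
Remaining = 312 - 184 = 128 points
Required rate = 128 / 12 = 10.67 points/day

10.67 points/day


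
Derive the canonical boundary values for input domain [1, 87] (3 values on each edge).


Range: [1, 87]
Boundaries: just below min, min, min+1, max-1, max, just above max
Values: [0, 1, 2, 86, 87, 88]

[0, 1, 2, 86, 87, 88]


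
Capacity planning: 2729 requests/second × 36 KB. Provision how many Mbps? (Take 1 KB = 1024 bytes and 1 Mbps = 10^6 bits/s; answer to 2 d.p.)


Formula: Mbps = payload_bytes * RPS * 8 / 1e6
Payload per request = 36 KB = 36 * 1024 = 36864 bytes
Total bytes/sec = 36864 * 2729 = 100601856
Total bits/sec = 100601856 * 8 = 804814848
Mbps = 804814848 / 1e6 = 804.81

804.81 Mbps


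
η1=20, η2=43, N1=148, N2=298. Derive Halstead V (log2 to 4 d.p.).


Formula: V = N * log2(η), where N = N1 + N2 and η = η1 + η2
η = 20 + 43 = 63
N = 148 + 298 = 446
log2(63) ≈ 5.9773
V = 446 * 5.9773 = 2665.88

2665.88


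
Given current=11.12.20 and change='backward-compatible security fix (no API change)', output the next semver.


Current: 11.12.20
Change category: 'backward-compatible security fix (no API change)' → patch bump
SemVer rule: patch bump → increment PATCH (MAJOR and MINOR unchanged)
New: 11.12.21

11.12.21


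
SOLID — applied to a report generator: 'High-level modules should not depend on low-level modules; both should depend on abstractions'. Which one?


This describes the Dependency Inversion Principle (DIP)

Dependency Inversion Principle (DIP)


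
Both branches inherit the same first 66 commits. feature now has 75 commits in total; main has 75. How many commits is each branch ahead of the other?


Common ancestor: commit #66
feature commits after divergence: 75 - 66 = 9
main commits after divergence: 75 - 66 = 9
feature is 9 commits ahead of main
main is 9 commits ahead of feature

feature ahead: 9, main ahead: 9


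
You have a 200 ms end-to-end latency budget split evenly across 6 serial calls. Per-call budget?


Formula: per_stage = total_budget / stages
per_stage = 200 / 6
per_stage = 33.33 ms

33.33 ms


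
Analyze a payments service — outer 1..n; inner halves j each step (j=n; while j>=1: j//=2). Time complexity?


Reasoning: n times log n
Complexity: O(n log n)

O(n log n)


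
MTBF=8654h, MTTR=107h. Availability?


Availability = MTBF / (MTBF + MTTR)
Availability = 8654 / (8654 + 107)
Availability = 8654 / 8761
Availability = 98.7787%

98.7787%


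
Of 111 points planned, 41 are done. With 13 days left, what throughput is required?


Formula: Required rate = Remaining points / Days left
Remaining = 111 - 41 = 70 points
Required rate = 70 / 13 = 5.38 points/day

5.38 points/day


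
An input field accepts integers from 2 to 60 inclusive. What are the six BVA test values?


Range: [2, 60]
Boundaries: just below min, min, min+1, max-1, max, just above max
Values: [1, 2, 3, 59, 60, 61]

[1, 2, 3, 59, 60, 61]


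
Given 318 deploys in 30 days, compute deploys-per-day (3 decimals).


Formula: deployments per day = releases / days
= 318 / 30
= 10.6 deploys/day
(equivalently, 74.2 deploys/week)

10.6 deploys/day


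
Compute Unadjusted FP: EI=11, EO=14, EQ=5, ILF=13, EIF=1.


UFP = EI*4 + EO*5 + EQ*4 + ILF*10 + EIF*7
UFP = 11*4 + 14*5 + 5*4 + 13*10 + 1*7
UFP = 44 + 70 + 20 + 130 + 7
UFP = 271

271


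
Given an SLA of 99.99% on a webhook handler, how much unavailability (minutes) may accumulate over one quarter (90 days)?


Formula: allowed downtime = period * (100 - SLA) / 100
Period (quarter (90 days)) = 129600 minutes
Unavailability fraction = (100 - 99.99) / 100
Allowed downtime = 129600 * (100 - 99.99) / 100
Allowed downtime = 12.96 minutes

12.96 minutes


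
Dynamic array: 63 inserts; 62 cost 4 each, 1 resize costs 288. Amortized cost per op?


Formula: Amortized cost = Total cost / Operations
Total cost = (62 * 4) + (1 * 288)
Total cost = 248 + 288 = 536
Amortized = 536 / 63 = 8.5079

8.5079


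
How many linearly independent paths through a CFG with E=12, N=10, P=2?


Formula: V(G) = E - N + 2P
V(G) = 12 - 10 + 2*2
V(G) = 2 + 4
V(G) = 6

6


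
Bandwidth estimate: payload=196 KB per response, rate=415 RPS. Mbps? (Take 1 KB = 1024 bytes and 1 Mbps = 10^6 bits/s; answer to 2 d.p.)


Formula: Mbps = payload_bytes * RPS * 8 / 1e6
Payload per request = 196 KB = 196 * 1024 = 200704 bytes
Total bytes/sec = 200704 * 415 = 83292160
Total bits/sec = 83292160 * 8 = 666337280
Mbps = 666337280 / 1e6 = 666.34

666.34 Mbps


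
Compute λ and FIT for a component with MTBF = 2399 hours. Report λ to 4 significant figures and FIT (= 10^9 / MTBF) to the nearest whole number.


Formula: λ = 1 / MTBF; FIT = λ × 1e9 = 1e9 / MTBF
λ = 1 / 2399 ≈ 4.168e-04 failures/hour
FIT = 1e9 / 2399 ≈ 416840 failures per 1e9 hours (nearest whole number)

λ = 4.168e-04 /h, FIT = 416840


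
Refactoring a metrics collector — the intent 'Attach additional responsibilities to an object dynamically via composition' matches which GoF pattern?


This matches the Decorator pattern

Decorator


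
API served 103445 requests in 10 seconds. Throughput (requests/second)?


Formula: throughput = requests / seconds
throughput = 103445 / 10
throughput = 10344.5 requests/second

10344.5 requests/second


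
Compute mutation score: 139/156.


Mutation score = killed / total * 100
Mutation score = 139 / 156 * 100
Mutation score = 89.1%

89.1%


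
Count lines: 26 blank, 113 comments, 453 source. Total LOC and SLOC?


Total LOC = blank + comment + code
Total LOC = 26 + 113 + 453 = 592
SLOC (source only) = code = 453

Total LOC: 592, SLOC: 453


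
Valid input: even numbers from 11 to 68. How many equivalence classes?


Constraint: even integers in [11, 68]
Class 1: x < 11 — out-of-range invalid
Class 2: x in [11,68] but odd — wrong type invalid
Class 3: x in [11,68] and even — valid
Class 4: x > 68 — out-of-range invalid
Total equivalence classes: 4

4 equivalence classes


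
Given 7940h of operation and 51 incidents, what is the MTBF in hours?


Formula: MTBF = Total operating time / Number of failures
MTBF = 7940 / 51
MTBF = 155.69 hours

155.69 hours


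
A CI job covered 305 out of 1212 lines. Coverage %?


Coverage = covered / total * 100
Coverage = 305 / 1212 * 100
Coverage = 25.17%

25.17%


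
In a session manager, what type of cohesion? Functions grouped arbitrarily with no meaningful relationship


Reasoning: Worst: random grouping
Type: Coincidental cohesion

Coincidental cohesion


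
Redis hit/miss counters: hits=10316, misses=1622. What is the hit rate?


Formula: hit rate = hits / (hits + misses) * 100
hit rate = 10316 / (10316 + 1622) * 100
hit rate = 10316 / 11938 * 100
hit rate = 86.41%

86.41%


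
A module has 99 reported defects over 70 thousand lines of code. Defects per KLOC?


Defect density = defects / KLOC
Defect density = 99 / 70
Defect density = 1.414 defects/KLOC

1.414 defects/KLOC


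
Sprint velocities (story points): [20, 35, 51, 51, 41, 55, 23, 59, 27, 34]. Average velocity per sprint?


Formula: Avg velocity = Total points / Number of sprints
Points: [20, 35, 51, 51, 41, 55, 23, 59, 27, 34]
Sum = 20 + 35 + 51 + 51 + 41 + 55 + 23 + 59 + 27 + 34 = 396
Avg velocity = 396 / 10 = 39.6 points/sprint

39.6 points/sprint


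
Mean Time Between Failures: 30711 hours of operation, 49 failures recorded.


Formula: MTBF = Total operating time / Number of failures
MTBF = 30711 / 49
MTBF = 626.76 hours

626.76 hours


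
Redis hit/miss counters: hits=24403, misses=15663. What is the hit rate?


Formula: hit rate = hits / (hits + misses) * 100
hit rate = 24403 / (24403 + 15663) * 100
hit rate = 24403 / 40066 * 100
hit rate = 60.91%

60.91%


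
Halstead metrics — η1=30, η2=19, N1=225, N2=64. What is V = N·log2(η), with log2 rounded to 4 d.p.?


Formula: V = N * log2(η), where N = N1 + N2 and η = η1 + η2
η = 30 + 19 = 49
N = 225 + 64 = 289
log2(49) ≈ 5.6147
V = 289 * 5.6147 = 1622.65

1622.65


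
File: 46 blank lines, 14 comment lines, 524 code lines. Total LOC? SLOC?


Total LOC = blank + comment + code
Total LOC = 46 + 14 + 524 = 584
SLOC (source only) = code = 524

Total LOC: 584, SLOC: 524


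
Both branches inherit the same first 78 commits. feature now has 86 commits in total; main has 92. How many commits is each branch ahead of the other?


Common ancestor: commit #78
feature commits after divergence: 86 - 78 = 8
main commits after divergence: 92 - 78 = 14
feature is 8 commits ahead of main
main is 14 commits ahead of feature

feature ahead: 8, main ahead: 14


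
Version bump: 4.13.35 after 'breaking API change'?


Current: 4.13.35
Change category: 'breaking API change' → major bump
SemVer rule: major bump → increment MAJOR, reset MINOR and PATCH to 0
New: 5.0.0

5.0.0


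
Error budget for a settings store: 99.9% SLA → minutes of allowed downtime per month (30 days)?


Formula: allowed downtime = period * (100 - SLA) / 100
Period (month (30 days)) = 43200 minutes
Unavailability fraction = (100 - 99.9) / 100
Allowed downtime = 43200 * (100 - 99.9) / 100
Allowed downtime = 43.2 minutes

43.2 minutes


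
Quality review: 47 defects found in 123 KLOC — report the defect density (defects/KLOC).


Defect density = defects / KLOC
Defect density = 47 / 123
Defect density = 0.382 defects/KLOC

0.382 defects/KLOC


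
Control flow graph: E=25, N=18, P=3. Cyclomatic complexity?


Formula: V(G) = E - N + 2P
V(G) = 25 - 18 + 2*3
V(G) = 7 + 6
V(G) = 13

13


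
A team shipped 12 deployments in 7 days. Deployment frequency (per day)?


Formula: deployments per day = releases / days
= 12 / 7
= 1.714 deploys/day
(equivalently, 12.0 deploys/week)

1.714 deploys/day


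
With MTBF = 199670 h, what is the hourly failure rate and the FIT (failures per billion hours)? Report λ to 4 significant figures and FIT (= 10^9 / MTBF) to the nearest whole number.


Formula: λ = 1 / MTBF; FIT = λ × 1e9 = 1e9 / MTBF
λ = 1 / 199670 ≈ 5.008e-06 failures/hour
FIT = 1e9 / 199670 ≈ 5008 failures per 1e9 hours (nearest whole number)

λ = 5.008e-06 /h, FIT = 5008


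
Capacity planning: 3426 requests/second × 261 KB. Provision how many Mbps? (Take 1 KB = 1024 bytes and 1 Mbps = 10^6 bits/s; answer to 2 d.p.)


Formula: Mbps = payload_bytes * RPS * 8 / 1e6
Payload per request = 261 KB = 261 * 1024 = 267264 bytes
Total bytes/sec = 267264 * 3426 = 915646464
Total bits/sec = 915646464 * 8 = 7325171712
Mbps = 7325171712 / 1e6 = 7325.17

7325.17 Mbps


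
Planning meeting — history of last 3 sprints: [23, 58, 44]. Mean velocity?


Formula: Avg velocity = Total points / Number of sprints
Points: [23, 58, 44]
Sum = 23 + 58 + 44 = 125
Avg velocity = 125 / 3 = 41.67 points/sprint

41.67 points/sprint


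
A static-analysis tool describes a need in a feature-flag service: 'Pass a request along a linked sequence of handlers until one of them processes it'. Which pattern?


This matches the Chain of Responsibility pattern

Chain of Responsibility


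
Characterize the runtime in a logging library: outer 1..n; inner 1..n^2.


Reasoning: n times n^2
Complexity: O(n^3)

O(n^3)


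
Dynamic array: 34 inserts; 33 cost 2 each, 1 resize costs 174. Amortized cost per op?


Formula: Amortized cost = Total cost / Operations
Total cost = (33 * 2) + (1 * 174)
Total cost = 66 + 174 = 240
Amortized = 240 / 34 = 7.0588

7.0588


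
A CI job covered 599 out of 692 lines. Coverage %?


Coverage = covered / total * 100
Coverage = 599 / 692 * 100
Coverage = 86.56%

86.56%


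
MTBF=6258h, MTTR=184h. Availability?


Availability = MTBF / (MTBF + MTTR)
Availability = 6258 / (6258 + 184)
Availability = 6258 / 6442
Availability = 97.1437%

97.1437%


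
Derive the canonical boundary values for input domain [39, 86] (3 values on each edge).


Range: [39, 86]
Boundaries: just below min, min, min+1, max-1, max, just above max
Values: [38, 39, 40, 85, 86, 87]

[38, 39, 40, 85, 86, 87]


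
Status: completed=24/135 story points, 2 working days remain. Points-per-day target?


Formula: Required rate = Remaining points / Days left
Remaining = 135 - 24 = 111 points
Required rate = 111 / 2 = 55.5 points/day

55.5 points/day


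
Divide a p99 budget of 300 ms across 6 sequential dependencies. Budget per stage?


Formula: per_stage = total_budget / stages
per_stage = 300 / 6
per_stage = 50.0 ms

50.0 ms


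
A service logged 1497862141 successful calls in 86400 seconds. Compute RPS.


Formula: throughput = requests / seconds
throughput = 1497862141 / 86400
throughput = 17336.37 requests/second

17336.37 requests/second


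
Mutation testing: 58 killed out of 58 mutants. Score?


Mutation score = killed / total * 100
Mutation score = 58 / 58 * 100
Mutation score = 100.0%

100.0%


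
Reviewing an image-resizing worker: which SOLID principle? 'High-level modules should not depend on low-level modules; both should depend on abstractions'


This describes the Dependency Inversion Principle (DIP)

Dependency Inversion Principle (DIP)


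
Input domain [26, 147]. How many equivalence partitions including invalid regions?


Valid range: [26, 147]
Class 1: x < 26 — invalid
Class 2: 26 ≤ x ≤ 147 — valid
Class 3: x > 147 — invalid
Total equivalence classes: 3

3 equivalence classes


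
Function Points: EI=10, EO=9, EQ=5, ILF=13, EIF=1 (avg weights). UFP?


UFP = EI*4 + EO*5 + EQ*4 + ILF*10 + EIF*7
UFP = 10*4 + 9*5 + 5*4 + 13*10 + 1*7
UFP = 40 + 45 + 20 + 130 + 7
UFP = 242

242


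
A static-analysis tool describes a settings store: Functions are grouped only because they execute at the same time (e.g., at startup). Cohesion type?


Reasoning: Related by timing only
Type: Temporal cohesion

Temporal cohesion
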